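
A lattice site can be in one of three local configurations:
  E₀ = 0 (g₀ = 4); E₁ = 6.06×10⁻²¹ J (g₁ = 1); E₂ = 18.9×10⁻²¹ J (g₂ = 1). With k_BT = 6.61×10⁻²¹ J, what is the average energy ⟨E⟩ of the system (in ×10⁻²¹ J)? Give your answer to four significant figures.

Eᵢ/kT = 0, 0.916793, 2.85930.
Z = Σ gᵢe^(−Eᵢ/kT) = 4·e^(−0) + 1·e^(−0.916793) + 1·e^(−2.85930) = 4.00000 + 0.399799 + 0.0573089 = 4.45711.
⟨E⟩ = Σ Eᵢ gᵢe^(−Eᵢ/kT) / Z = (0·4.00000 + 6.06·0.399799 + 18.9·0.0573089) / 4.45711 = 0.7866 ×10⁻²¹ J.

0.7866 ×10⁻²¹ J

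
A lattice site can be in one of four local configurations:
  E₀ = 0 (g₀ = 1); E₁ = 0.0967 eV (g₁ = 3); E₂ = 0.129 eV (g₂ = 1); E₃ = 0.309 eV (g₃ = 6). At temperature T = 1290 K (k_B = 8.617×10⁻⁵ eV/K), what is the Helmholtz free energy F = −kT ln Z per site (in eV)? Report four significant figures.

-0.1200 eV

k_BT = 8.617×10⁻⁵ × 1290 K = 0.111159 eV.
Eᵢ/kT = 0, 0.869925, 1.16050, 2.77980.
Z = Σ gᵢe^(−Eᵢ/kT) = 1·e^(−0) + 3·e^(−0.869925) + 1·e^(−1.16050) + 6·e^(−2.77980) = 1.00000 + 1.25695 + 0.313329 + 0.372305 = 2.94258.
F = −kT ln Z = −0.111159 × ln(2.94258) = −0.111159 × 1.07929 = -0.1200 eV.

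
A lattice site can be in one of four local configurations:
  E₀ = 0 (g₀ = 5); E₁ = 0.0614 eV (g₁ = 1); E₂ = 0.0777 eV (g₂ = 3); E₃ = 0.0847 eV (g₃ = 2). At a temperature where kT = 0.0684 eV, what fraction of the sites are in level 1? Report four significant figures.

0.05863

Eᵢ/kT = 0, 0.897661, 1.13596, 1.23830.
Z = Σ gᵢe^(−Eᵢ/kT) = 5·e^(−0) + 1·e^(−0.897661) + 3·e^(−1.13596) + 2·e^(−1.23830) = 5.00000 + 0.407522 + 0.963341 + 0.579753 = 6.95062.
P₁ = g₁ e^(−E₁/kT) / Z = 0.407522/6.95062 = 0.05863.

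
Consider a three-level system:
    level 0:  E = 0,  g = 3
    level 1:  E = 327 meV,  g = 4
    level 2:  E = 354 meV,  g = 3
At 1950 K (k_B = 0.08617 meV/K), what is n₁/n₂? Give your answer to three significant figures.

1.57

k_BT = 0.08617 × 1950 K = 168.03 meV.
n₁/n₂ = (g₁/g₂) exp[−(E₁−E₂)/kT] = (4/3) × exp(−(-27 meV)/(168.03 meV)) = (4/3) × exp(0.16069) = 1.57.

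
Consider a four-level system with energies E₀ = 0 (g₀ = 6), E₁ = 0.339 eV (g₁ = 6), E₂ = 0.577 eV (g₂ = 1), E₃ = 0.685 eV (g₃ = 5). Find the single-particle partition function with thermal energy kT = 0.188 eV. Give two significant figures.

Eᵢ/kT = 0, 1.803, 3.069, 3.644.
Z = Σ gᵢe^(−Eᵢ/kT) = 6·e^(−0) + 6·e^(−1.803) + 1·e^(−3.069) + 5·e^(−3.644) = 6.000 + 0.9888 + 0.04647 + 0.1307 = 7.166.

Z = 7.2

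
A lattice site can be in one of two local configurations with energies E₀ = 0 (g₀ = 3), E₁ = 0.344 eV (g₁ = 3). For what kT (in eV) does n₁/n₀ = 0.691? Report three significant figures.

n₁/n₀ = (g₁/g₀) exp[−(E₁−E₀)/kT] = 0.691.
⇒ (E₁−E₀)/kT = ln((3/3)/0.691) = ln(1.4472) = 0.36963.
kT = 0.344 eV / 0.36963 = 0.931 eV.

0.931 eV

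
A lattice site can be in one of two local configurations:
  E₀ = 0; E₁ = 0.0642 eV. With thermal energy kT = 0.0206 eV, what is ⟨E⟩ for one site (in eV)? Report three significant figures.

Eᵢ/kT = 0, 3.1165.
Z = Σ e^(−Eᵢ/kT) = e^(−0) + e^(−3.1165) = 1.0000 + 0.044312 = 1.0443.
⟨E⟩ = Σ Eᵢ e^(−Eᵢ/kT) / Z = (0·1.0000 + 0.0642·0.044312) / 1.0443 = 0.00272 eV.

0.00272 eV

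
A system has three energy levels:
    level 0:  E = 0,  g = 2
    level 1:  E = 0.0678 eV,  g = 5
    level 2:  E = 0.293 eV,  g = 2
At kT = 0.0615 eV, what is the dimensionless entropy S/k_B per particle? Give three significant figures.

Eᵢ/kT = 0, 1.1024, 4.7642.
Z = Σ gᵢe^(−Eᵢ/kT) = 2·e^(−0) + 5·e^(−1.1024) + 2·e^(−4.7642) = 2.0000 + 1.6604 + 0.017059 = 3.6775.
⟨E⟩ = Σ EᵢPᵢ = 0.031971 eV.
S/k_B = ln Z + ⟨E⟩/kT = ln(3.6775) + 0.031971/0.0615 = 1.3022 + 0.51985 = 1.82.

1.82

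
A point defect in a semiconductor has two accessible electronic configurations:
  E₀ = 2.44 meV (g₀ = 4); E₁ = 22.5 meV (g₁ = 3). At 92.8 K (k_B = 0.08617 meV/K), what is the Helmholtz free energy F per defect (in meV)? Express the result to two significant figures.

-9.1 meV

k_BT = 0.08617 × 92.8 K = 7.997 meV.
Eᵢ/kT = 0.3051, 2.814.
Z = Σ gᵢe^(−Eᵢ/kT) = 4·e^(−0.3051) + 3·e^(−2.814) = 2.948 + 0.1799 = 3.128.
F = −kT ln Z = −7.997 × ln(3.128) = −7.997 × 1.140 = -9.1 meV.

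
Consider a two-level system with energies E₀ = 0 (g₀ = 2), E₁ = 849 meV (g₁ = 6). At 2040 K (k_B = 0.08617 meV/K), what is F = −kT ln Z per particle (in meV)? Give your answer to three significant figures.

k_BT = 0.08617 × 2040 K = 175.79 meV.
Eᵢ/kT = 0, 4.8296.
Z = Σ gᵢe^(−Eᵢ/kT) = 2·e^(−0) + 6·e^(−4.8296) = 2.0000 + 0.047938 = 2.0479.
F = −kT ln Z = −175.79 × ln(2.0479) = −175.79 × 0.71681 = -126 meV.

-126 meV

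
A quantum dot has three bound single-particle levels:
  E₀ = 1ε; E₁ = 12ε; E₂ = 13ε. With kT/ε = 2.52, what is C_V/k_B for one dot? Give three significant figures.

0.418

Eᵢ/kT = 0.39683, 4.7619, 5.1587.
Z = Σ e^(−Eᵢ/kT) = e^(−0.39683) + e^(−4.7619) + e^(−5.1587) = 0.67245 + 0.0085494 + 0.0057492 = 0.68675.
⟨E⟩ = 1.2374 ε, ⟨E²⟩ = 4.1866 ε².
C_V/k_B = (⟨E²⟩ − ⟨E⟩²)/(kT)² = (4.1866 − 1.5312)/6.3504 = 0.418.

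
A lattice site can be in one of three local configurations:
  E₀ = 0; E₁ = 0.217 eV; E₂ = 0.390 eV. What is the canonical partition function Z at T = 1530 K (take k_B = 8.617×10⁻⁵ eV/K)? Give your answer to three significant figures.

k_BT = 8.617×10⁻⁵ × 1530 K = 0.13184 eV.
Eᵢ/kT = 0, 1.6459, 2.9581.
Z = Σ e^(−Eᵢ/kT) = e^(−0) + e^(−1.6459) + e^(−2.9581) = 1.0000 + 0.19284 + 0.051917 = 1.2448.

Z = 1.24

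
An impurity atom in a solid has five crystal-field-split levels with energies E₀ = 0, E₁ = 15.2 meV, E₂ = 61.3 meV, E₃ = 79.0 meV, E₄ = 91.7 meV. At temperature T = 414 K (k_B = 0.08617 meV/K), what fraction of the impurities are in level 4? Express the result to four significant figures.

k_BT = 0.08617 × 414 K = 35.6744 meV.
Eᵢ/kT = 0, 0.426076, 1.71832, 2.21447, 2.57047.
Z = Σ e^(−Eᵢ/kT) = e^(−0) + e^(−0.426076) + e^(−1.71832) + e^(−2.21447) + e^(−2.57047) = 1.00000 + 0.653067 + 0.179367 + 0.109211 + 0.0764996 = 2.01814.
P₄ = e^(−E₄/kT) / Z = 0.0764996/2.01814 = 0.03791.

0.03791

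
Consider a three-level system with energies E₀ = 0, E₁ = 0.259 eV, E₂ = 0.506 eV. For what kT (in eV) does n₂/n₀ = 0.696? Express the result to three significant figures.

n₂/n₀ = exp[−(E₂−E₀)/kT] = 0.696.
⇒ (E₂−E₀)/kT = ln(1/0.696) = ln(1.4368) = 0.36242.
kT = 0.506 eV / 0.36242 = 1.40 eV.

1.40 eV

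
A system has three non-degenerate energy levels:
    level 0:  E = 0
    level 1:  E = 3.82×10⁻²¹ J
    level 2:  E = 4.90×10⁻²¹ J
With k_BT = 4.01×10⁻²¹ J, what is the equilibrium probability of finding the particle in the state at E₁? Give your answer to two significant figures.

0.23

Eᵢ/kT = 0, 0.9526, 1.222.
Z = Σ e^(−Eᵢ/kT) = e^(−0) + e^(−0.9526) + e^(−1.222) = 1.000 + 0.3857 + 0.2946 = 1.680.
P₁ = e^(−E₁/kT) / Z = 0.3857/1.680 = 0.23.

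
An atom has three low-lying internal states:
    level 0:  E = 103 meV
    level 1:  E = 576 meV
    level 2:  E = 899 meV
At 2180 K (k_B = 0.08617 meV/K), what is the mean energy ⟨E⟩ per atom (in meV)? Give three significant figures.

148 meV

k_BT = 0.08617 × 2180 K = 187.85 meV.
Eᵢ/kT = 0.54831, 3.0663, 4.7857.
Z = Σ e^(−Eᵢ/kT) = e^(−0.54831) + e^(−3.0663) + e^(−4.7857) = 0.57793 + 0.046593 + 0.0083483 = 0.63287.
⟨E⟩ = Σ Eᵢ e^(−Eᵢ/kT) / Z = (103·0.57793 + 576·0.046593 + 899·0.0083483) / 0.63287 = 148 meV.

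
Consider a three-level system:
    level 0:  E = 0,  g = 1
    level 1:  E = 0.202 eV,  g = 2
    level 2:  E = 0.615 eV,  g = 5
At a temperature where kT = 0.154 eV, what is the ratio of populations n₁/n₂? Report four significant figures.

n₁/n₂ = (g₁/g₂) exp[−(E₁−E₂)/kT] = (2/5) × exp(−(-0.413 eV)/(0.154 eV)) = (2/5) × exp(2.68182) = 5.845.

5.845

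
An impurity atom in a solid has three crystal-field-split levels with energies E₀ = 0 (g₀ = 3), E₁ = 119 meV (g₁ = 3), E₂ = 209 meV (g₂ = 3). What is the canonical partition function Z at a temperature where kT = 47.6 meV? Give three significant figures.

Eᵢ/kT = 0, 2.5000, 4.3908.
Z = Σ gᵢe^(−Eᵢ/kT) = 3·e^(−0) + 3·e^(−2.5000) + 3·e^(−4.3908) = 3.0000 + 0.24625 + 0.037172 = 3.2834.

Z = 3.28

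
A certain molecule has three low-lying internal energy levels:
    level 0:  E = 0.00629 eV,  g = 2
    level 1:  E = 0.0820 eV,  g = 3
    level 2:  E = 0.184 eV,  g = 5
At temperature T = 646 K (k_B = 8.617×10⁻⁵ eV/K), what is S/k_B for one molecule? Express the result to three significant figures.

k_BT = 8.617×10⁻⁵ × 646 K = 0.055666 eV.
Eᵢ/kT = 0.11300, 1.4731, 3.3054.
Z = Σ gᵢe^(−Eᵢ/kT) = 2·e^(−0.11300) + 3·e^(−1.4731) + 5·e^(−3.3054) = 1.7863 + 0.68764 + 0.18342 = 2.6574.
⟨E⟩ = Σ EᵢPᵢ = 0.038147 eV.
S/k_B = ln Z + ⟨E⟩/kT = ln(2.6574) + 0.038147/0.055666 = 0.97735 + 0.68528 = 1.66.

1.66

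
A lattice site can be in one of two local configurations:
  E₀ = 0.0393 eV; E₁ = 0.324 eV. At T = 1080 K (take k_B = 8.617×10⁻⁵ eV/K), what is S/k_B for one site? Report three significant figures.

k_BT = 8.617×10⁻⁵ × 1080 K = 0.093064 eV.
Eᵢ/kT = 0.42229, 3.4815.
Z = Σ e^(−Eᵢ/kT) = e^(−0.42229) + e^(−3.4815) = 0.65554 + 0.030761 = 0.68630.
⟨E⟩ = Σ EᵢPᵢ = 0.052061 eV.
S/k_B = ln Z + ⟨E⟩/kT = ln(0.68630) + 0.052061/0.093064 = -0.37644 + 0.55941 = 0.183.

0.183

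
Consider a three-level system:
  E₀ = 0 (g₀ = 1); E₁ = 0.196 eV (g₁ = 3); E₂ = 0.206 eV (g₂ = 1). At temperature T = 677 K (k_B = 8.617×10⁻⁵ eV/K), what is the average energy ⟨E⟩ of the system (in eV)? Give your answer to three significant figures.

k_BT = 8.617×10⁻⁵ × 677 K = 0.058337 eV.
Eᵢ/kT = 0, 3.3598, 3.5312.
Z = Σ gᵢe^(−Eᵢ/kT) = 1·e^(−0) + 3·e^(−3.3598) + 1·e^(−3.5312) = 1.0000 + 0.10423 + 0.029270 = 1.1335.
⟨E⟩ = Σ Eᵢ gᵢe^(−Eᵢ/kT) / Z = (0·1.0000 + 0.196·0.10423 + 0.206·0.029270) / 1.1335 = 0.0233 eV.

0.0233 eV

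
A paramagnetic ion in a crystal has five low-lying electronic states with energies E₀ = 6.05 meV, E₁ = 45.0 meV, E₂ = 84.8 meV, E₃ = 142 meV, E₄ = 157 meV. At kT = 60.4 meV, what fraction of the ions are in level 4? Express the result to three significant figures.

Eᵢ/kT = 0.10017, 0.74503, 1.4040, 2.3510, 2.5993.
Z = Σ e^(−Eᵢ/kT) = e^(−0.10017) + e^(−0.74503) + e^(−1.4040) + e^(−2.3510) + e^(−2.5993) = 0.90468 + 0.47472 + 0.24561 + 0.095274 + 0.074326 = 1.7946.
P₄ = e^(−E₄/kT) / Z = 0.074326/1.7946 = 0.0414.

0.0414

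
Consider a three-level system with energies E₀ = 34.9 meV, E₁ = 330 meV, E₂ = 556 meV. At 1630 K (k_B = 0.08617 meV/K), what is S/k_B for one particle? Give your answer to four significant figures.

0.4403

k_BT = 0.08617 × 1630 K = 140.457 meV.
Eᵢ/kT = 0.248475, 2.34947, 3.95851.
Z = Σ e^(−Eᵢ/kT) = e^(−0.248475) + e^(−2.34947) + e^(−3.95851) = 0.779989 + 0.0954197 + 0.0190915 = 0.894500.
⟨E⟩ = Σ EᵢPᵢ = 77.5014 meV.
S/k_B = ln Z + ⟨E⟩/kT = ln(0.894500) + 77.5014/140.457 = -0.111490 + 0.551780 = 0.4403.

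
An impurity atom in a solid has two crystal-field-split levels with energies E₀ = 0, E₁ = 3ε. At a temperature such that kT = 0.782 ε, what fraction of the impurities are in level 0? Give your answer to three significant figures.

Eᵢ/kT = 0, 3.8363.
Z = Σ e^(−Eᵢ/kT) = e^(−0) + e^(−3.8363) = 1.0000 + 0.021573 = 1.0216.
P₀ = e^(−E₀/kT) / Z = 1.0000/1.0216 = 0.979.

0.979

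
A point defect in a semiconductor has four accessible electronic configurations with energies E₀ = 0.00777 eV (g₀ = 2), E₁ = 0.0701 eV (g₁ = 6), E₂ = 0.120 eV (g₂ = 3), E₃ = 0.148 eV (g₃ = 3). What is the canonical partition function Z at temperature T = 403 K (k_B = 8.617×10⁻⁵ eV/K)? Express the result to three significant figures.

Z = 2.53

k_BT = 8.617×10⁻⁵ × 403 K = 0.034727 eV.
Eᵢ/kT = 0.22375, 2.0186, 3.4555, 4.2618.
Z = Σ gᵢe^(−Eᵢ/kT) = 2·e^(−0.22375) + 6·e^(−2.0186) + 3·e^(−3.4555) + 3·e^(−4.2618) = 1.5990 + 0.79705 + 0.094715 + 0.042291 = 2.5331.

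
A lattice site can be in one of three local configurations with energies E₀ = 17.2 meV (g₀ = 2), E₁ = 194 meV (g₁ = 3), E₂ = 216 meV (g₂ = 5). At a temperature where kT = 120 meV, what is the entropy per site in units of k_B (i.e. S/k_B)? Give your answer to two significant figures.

Eᵢ/kT = 0.1433, 1.617, 1.800.
Z = Σ gᵢe^(−Eᵢ/kT) = 2·e^(−0.1433) + 3·e^(−1.617) + 5·e^(−1.800) = 1.733 + 0.5955 + 0.8265 = 3.155.
⟨E⟩ = Σ EᵢPᵢ = 102.6 meV.
S/k_B = ln Z + ⟨E⟩/kT = ln(3.155) + 102.6/120 = 1.149 + 0.8550 = 2.0.

2.0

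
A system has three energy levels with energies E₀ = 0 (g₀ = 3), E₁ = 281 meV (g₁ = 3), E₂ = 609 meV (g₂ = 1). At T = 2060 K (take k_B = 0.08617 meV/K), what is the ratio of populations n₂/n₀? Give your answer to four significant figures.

0.01079

k_BT = 0.08617 × 2060 K = 177.510 meV.
n₂/n₀ = (g₂/g₀) exp[−(E₂−E₀)/kT] = (1/3) × exp(−(609 meV)/(177.510 meV)) = (1/3) × exp(-3.43079) = 0.01079.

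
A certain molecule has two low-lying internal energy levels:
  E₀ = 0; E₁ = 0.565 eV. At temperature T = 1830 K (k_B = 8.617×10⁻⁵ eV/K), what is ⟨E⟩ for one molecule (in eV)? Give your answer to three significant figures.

k_BT = 8.617×10⁻⁵ × 1830 K = 0.15769 eV.
Eᵢ/kT = 0, 3.5830.
Z = Σ e^(−Eᵢ/kT) = e^(−0) + e^(−3.5830) = 1.0000 + 0.027792 = 1.0278.
⟨E⟩ = Σ Eᵢ e^(−Eᵢ/kT) / Z = (0·1.0000 + 0.565·0.027792) / 1.0278 = 0.0153 eV.

0.0153 eV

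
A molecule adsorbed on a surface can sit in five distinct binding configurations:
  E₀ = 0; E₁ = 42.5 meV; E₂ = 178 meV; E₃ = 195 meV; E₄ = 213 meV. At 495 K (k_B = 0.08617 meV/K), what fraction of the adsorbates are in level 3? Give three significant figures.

0.00738

k_BT = 0.08617 × 495 K = 42.654 meV.
Eᵢ/kT = 0, 0.99639, 4.1731, 4.5717, 4.9937.
Z = Σ e^(−Eᵢ/kT) = e^(−0) + e^(−0.99639) + e^(−4.1731) + e^(−4.5717) + e^(−4.9937) = 1.0000 + 0.36921 + 0.015404 + 0.010340 + 0.0067805 = 1.4017.
P₃ = e^(−E₃/kT) / Z = 0.010340/1.4017 = 0.00738.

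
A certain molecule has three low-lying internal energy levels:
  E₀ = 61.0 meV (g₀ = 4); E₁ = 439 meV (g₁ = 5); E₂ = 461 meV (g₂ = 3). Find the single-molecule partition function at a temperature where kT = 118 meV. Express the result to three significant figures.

Z = 2.57

Eᵢ/kT = 0.51695, 3.7203, 3.9068.
Z = Σ gᵢe^(−Eᵢ/kT) = 4·e^(−0.51695) + 5·e^(−3.7203) + 3·e^(−3.9068) = 2.3853 + 0.12113 + 0.060314 = 2.5667.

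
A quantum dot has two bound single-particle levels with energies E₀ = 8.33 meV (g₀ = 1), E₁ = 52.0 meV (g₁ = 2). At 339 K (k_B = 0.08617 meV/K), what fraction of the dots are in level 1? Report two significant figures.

k_BT = 0.08617 × 339 K = 29.21 meV.
Eᵢ/kT = 0.2852, 1.780.
Z = Σ gᵢe^(−Eᵢ/kT) = 1·e^(−0.2852) + 2·e^(−1.780) = 0.7519 + 0.3373 = 1.089.
P₁ = g₁ e^(−E₁/kT) / Z = 0.3373/1.089 = 0.31.

0.31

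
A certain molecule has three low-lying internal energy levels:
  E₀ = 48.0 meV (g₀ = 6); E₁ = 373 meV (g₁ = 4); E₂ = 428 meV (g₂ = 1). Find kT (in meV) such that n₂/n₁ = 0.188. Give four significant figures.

n₂/n₁ = (g₂/g₁) exp[−(E₂−E₁)/kT] = 0.188.
⇒ (E₂−E₁)/kT = ln((1/4)/0.188) = ln(1.32979) = 0.285021.
kT = 55 meV / 0.285021 = 193.0 meV.

193.0 meV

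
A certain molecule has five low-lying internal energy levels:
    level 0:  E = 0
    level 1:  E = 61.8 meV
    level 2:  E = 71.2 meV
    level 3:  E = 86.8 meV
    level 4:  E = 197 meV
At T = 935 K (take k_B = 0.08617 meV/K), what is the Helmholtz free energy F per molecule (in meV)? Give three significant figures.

k_BT = 0.08617 × 935 K = 80.569 meV.
Eᵢ/kT = 0, 0.76704, 0.88371, 1.0773, 2.4451.
Z = Σ e^(−Eᵢ/kT) = e^(−0) + e^(−0.76704) + e^(−0.88371) + e^(−1.0773) + e^(−2.4451) = 1.0000 + 0.46439 + 0.41325 + 0.34051 + 0.086717 = 2.3049.
F = −kT ln Z = −80.569 × ln(2.3049) = −80.569 × 0.83504 = -67.3 meV.

-67.3 meV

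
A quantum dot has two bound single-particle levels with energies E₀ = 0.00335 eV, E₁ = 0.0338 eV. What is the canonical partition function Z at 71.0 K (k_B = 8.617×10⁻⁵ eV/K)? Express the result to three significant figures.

Z = 0.582

k_BT = 8.617×10⁻⁵ × 71.0 K = 0.0061181 eV.
Eᵢ/kT = 0.54756, 5.5246.
Z = Σ e^(−Eᵢ/kT) = e^(−0.54756) + e^(−5.5246) = 0.57836 + 0.0039875 = 0.58235.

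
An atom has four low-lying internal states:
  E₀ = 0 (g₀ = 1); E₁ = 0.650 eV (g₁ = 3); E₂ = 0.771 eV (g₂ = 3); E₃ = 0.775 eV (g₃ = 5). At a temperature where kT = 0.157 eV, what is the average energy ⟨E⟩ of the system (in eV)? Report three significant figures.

Eᵢ/kT = 0, 4.1401, 4.9108, 4.9363.
Z = Σ gᵢe^(−Eᵢ/kT) = 1·e^(−0) + 3·e^(−4.1401) + 3·e^(−4.9108) + 5·e^(−4.9363) = 1.0000 + 0.047764 + 0.022100 + 0.035906 = 1.1058.
⟨E⟩ = Σ Eᵢ gᵢe^(−Eᵢ/kT) / Z = (0·1.0000 + 0.650·0.047764 + 0.771·0.022100 + 0.775·0.035906) / 1.1058 = 0.0686 eV.

0.0686 eV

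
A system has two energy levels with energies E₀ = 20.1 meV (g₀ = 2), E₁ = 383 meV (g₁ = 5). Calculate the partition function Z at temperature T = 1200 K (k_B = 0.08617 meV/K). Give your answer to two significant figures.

k_BT = 0.08617 × 1200 K = 103.4 meV.
Eᵢ/kT = 0.1944, 3.704.
Z = Σ gᵢe^(−Eᵢ/kT) = 2·e^(−0.1944) + 5·e^(−3.704) = 1.647 + 0.1231 = 1.770.

Z = 1.8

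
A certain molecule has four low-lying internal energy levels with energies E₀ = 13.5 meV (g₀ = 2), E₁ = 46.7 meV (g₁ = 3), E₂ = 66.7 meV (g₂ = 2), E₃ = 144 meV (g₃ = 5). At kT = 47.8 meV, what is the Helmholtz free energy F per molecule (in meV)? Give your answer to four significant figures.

-58.19 meV

Eᵢ/kT = 0.282427, 0.976987, 1.39540, 3.01255.
Z = Σ gᵢe^(−Eᵢ/kT) = 2·e^(−0.282427) + 3·e^(−0.976987) + 2·e^(−1.39540) + 5·e^(−3.01255) = 1.50790 + 1.12933 + 0.495468 + 0.245831 = 3.37853.
F = −kT ln Z = −47.8 × ln(3.37853) = −47.8 × 1.21744 = -58.19 meV.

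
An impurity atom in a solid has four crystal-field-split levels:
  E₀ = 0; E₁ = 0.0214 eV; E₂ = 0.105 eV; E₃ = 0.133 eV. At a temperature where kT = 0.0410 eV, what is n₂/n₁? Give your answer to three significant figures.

0.130

n₂/n₁ = exp[−(E₂−E₁)/kT] = exp(−(0.0836 eV)/(0.0410 eV)) = exp(-2.0390) = 0.130.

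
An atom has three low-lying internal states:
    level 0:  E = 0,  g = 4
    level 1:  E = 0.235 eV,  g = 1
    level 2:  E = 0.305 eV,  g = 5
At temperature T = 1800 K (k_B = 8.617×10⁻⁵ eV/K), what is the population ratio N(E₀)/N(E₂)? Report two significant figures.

k_BT = 8.617×10⁻⁵ × 1800 K = 0.1551 eV.
n₀/n₂ = (g₀/g₂) exp[−(E₀−E₂)/kT] = (4/5) × exp(−(-0.305 eV)/(0.1551 eV)) = (4/5) × exp(1.966) = 5.7.

5.7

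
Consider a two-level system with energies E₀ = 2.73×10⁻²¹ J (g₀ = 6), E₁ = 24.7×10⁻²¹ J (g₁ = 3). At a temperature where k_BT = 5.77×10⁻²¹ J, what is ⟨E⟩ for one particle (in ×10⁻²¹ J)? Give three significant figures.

Eᵢ/kT = 0.47314, 4.2808.
Z = Σ gᵢe^(−Eᵢ/kT) = 6·e^(−0.47314) + 3·e^(−4.2808) = 3.7383 + 0.041495 = 3.7798.
⟨E⟩ = Σ Eᵢ gᵢe^(−Eᵢ/kT) / Z = (2.73·3.7383 + 24.7·0.041495) / 3.7798 = 2.97 ×10⁻²¹ J.

2.97 ×10⁻²¹ J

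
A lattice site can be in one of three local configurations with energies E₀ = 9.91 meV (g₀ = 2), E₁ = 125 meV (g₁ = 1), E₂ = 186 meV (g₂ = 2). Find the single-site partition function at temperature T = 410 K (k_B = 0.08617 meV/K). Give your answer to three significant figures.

Z = 1.55

k_BT = 0.08617 × 410 K = 35.330 meV.
Eᵢ/kT = 0.28050, 3.5381, 5.2646.
Z = Σ gᵢe^(−Eᵢ/kT) = 2·e^(−0.28050) + 1·e^(−3.5381) + 2·e^(−5.2646) = 1.5108 + 0.029069 + 0.010343 = 1.5502.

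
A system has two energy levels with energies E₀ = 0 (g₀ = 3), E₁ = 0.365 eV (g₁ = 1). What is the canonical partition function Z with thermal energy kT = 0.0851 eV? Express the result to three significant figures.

Eᵢ/kT = 0, 4.2891.
Z = Σ gᵢe^(−Eᵢ/kT) = 3·e^(−0) + 1·e^(−4.2891) = 3.0000 + 0.013717 = 3.0137.

Z = 3.01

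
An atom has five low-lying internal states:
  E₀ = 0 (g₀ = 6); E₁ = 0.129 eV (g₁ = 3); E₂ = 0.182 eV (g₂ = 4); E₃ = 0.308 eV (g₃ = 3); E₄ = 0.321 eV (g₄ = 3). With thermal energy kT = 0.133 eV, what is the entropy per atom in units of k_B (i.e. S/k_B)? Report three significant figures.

Eᵢ/kT = 0, 0.96992, 1.3684, 2.3158, 2.4135.
Z = Σ gᵢe^(−Eᵢ/kT) = 6·e^(−0) + 3·e^(−0.96992) + 4·e^(−1.3684) + 3·e^(−2.3158) + 3·e^(−2.4135) = 6.0000 + 1.1373 + 1.0181 + 0.29606 + 0.26850 = 8.7200.
⟨E⟩ = Σ EᵢPᵢ = 0.058415 eV.
S/k_B = ln Z + ⟨E⟩/kT = ln(8.7200) + 0.058415/0.133 = 2.1656 + 0.43921 = 2.60.

2.60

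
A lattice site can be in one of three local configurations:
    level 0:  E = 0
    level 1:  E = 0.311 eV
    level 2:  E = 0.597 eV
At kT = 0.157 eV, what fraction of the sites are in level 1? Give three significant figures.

0.119

Eᵢ/kT = 0, 1.9809, 3.8025.
Z = Σ e^(−Eᵢ/kT) = e^(−0) + e^(−1.9809) + e^(−3.8025) = 1.0000 + 0.13795 + 0.022315 = 1.1603.
P₁ = e^(−E₁/kT) / Z = 0.13795/1.1603 = 0.119.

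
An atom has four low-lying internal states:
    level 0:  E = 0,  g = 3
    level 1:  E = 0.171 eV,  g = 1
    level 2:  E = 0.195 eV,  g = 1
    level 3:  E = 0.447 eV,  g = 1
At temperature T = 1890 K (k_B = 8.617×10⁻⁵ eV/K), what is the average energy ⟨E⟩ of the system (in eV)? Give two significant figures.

k_BT = 8.617×10⁻⁵ × 1890 K = 0.1629 eV.
Eᵢ/kT = 0, 1.050, 1.197, 2.744.
Z = Σ gᵢe^(−Eᵢ/kT) = 3·e^(−0) + 1·e^(−1.050) + 1·e^(−1.197) + 1·e^(−2.744) = 3.000 + 0.3499 + 0.3021 + 0.06431 = 3.716.
⟨E⟩ = Σ Eᵢ gᵢe^(−Eᵢ/kT) / Z = (0·3.000 + 0.171·0.3499 + 0.195·0.3021 + 0.447·0.06431) / 3.716 = 0.040 eV.

0.040 eV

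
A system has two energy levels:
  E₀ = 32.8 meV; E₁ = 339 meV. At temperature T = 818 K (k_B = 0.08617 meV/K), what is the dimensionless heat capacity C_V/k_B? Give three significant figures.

0.239

k_BT = 0.08617 × 818 K = 70.487 meV.
Eᵢ/kT = 0.46533, 4.8094.
Z = Σ e^(−Eᵢ/kT) = e^(−0.46533) + e^(−4.8094) = 0.62793 + 0.0081527 = 0.63608.
⟨E⟩ = 36.725 meV, ⟨E²⟩ = 2535.0 meV².
C_V/k_B = (⟨E²⟩ − ⟨E⟩²)/(kT)² = (2535.0 − 1348.7)/4968.4 = 0.239.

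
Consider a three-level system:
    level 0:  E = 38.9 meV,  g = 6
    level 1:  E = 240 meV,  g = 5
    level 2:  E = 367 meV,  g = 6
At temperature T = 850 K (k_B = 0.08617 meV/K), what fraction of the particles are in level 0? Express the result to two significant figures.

k_BT = 0.08617 × 850 K = 73.24 meV.
Eᵢ/kT = 0.5311, 3.277, 5.011.
Z = Σ gᵢe^(−Eᵢ/kT) = 6·e^(−0.5311) + 5·e^(−3.277) + 6·e^(−5.011) = 3.528 + 0.1887 + 0.03999 = 3.757.
P₀ = g₀ e^(−E₀/kT) / Z = 3.528/3.757 = 0.94.

0.94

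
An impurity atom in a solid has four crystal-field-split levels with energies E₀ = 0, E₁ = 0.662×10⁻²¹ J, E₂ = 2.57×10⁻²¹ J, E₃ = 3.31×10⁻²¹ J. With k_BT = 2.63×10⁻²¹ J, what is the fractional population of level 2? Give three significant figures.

0.154

Eᵢ/kT = 0, 0.25171, 0.97719, 1.2586.
Z = Σ e^(−Eᵢ/kT) = e^(−0) + e^(−0.25171) + e^(−0.97719) + e^(−1.2586) = 1.0000 + 0.77747 + 0.37637 + 0.28405 = 2.4379.
P₂ = e^(−E₂/kT) / Z = 0.37637/2.4379 = 0.154.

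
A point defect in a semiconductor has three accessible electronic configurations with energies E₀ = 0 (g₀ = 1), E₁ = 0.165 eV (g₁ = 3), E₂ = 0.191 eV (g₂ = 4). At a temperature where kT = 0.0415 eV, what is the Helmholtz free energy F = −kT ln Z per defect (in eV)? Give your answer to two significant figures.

-0.0038 eV

Eᵢ/kT = 0, 3.976, 4.602.
Z = Σ gᵢe^(−Eᵢ/kT) = 1·e^(−0) + 3·e^(−3.976) + 4·e^(−4.602) = 1.000 + 0.05628 + 0.04013 = 1.096.
F = −kT ln Z = −0.0415 × ln(1.096) = −0.0415 × 0.09167 = -0.0038 eV.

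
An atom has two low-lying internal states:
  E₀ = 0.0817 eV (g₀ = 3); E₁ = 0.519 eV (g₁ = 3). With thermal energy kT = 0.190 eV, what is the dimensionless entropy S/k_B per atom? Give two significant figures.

1.4

Eᵢ/kT = 0.4300, 2.732.
Z = Σ gᵢe^(−Eᵢ/kT) = 3·e^(−0.4300) + 3·e^(−2.732) = 1.952 + 0.1953 = 2.147.
⟨E⟩ = Σ EᵢPᵢ = 0.1215 eV.
S/k_B = ln Z + ⟨E⟩/kT = ln(2.147) + 0.1215/0.190 = 0.7641 + 0.6395 = 1.4.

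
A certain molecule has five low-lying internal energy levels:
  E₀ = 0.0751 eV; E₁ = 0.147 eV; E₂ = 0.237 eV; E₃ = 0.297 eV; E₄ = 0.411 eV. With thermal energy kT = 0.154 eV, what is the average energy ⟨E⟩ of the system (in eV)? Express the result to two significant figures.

Eᵢ/kT = 0.4877, 0.9545, 1.539, 1.929, 2.669.
Z = Σ e^(−Eᵢ/kT) = e^(−0.4877) + e^(−0.9545) + e^(−1.539) + e^(−1.929) + e^(−2.669) = 0.6140 + 0.3850 + 0.2146 + 0.1453 + 0.06932 = 1.428.
⟨E⟩ = Σ Eᵢ e^(−Eᵢ/kT) / Z = (0.0751·0.6140 + 0.147·0.3850 + 0.237·0.2146 + 0.297·0.1453 + 0.411·0.06932) / 1.428 = 0.16 eV.

0.16 eV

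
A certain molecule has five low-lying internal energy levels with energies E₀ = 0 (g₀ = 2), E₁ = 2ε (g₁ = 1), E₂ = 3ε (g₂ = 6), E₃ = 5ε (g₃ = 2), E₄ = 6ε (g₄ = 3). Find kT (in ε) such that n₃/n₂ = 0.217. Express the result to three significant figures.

n₃/n₂ = (g₃/g₂) exp[−(E₃−E₂)/kT] = 0.217.
⇒ (E₃−E₂)/kT = ln((2/6)/0.217) = ln(1.5361) = 0.42925.
kT = 2ε / 0.42925 = 4.66 ε.

4.66 ε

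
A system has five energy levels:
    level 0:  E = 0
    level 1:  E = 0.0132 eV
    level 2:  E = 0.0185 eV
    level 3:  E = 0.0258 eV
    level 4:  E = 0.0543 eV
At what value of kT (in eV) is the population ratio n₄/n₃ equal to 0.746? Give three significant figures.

n₄/n₃ = exp[−(E₄−E₃)/kT] = 0.746.
⇒ (E₄−E₃)/kT = ln(1/0.746) = ln(1.3405) = 0.29304.
kT = 0.0285 eV / 0.29304 = 0.0973 eV.

0.0973 eV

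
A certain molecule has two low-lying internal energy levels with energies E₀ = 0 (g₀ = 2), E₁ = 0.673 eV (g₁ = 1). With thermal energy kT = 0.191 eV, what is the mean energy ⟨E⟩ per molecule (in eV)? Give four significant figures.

Eᵢ/kT = 0, 3.52356.
Z = Σ gᵢe^(−Eᵢ/kT) = 2·e^(−0) + 1·e^(−3.52356) = 2.00000 + 0.0294942 = 2.02949.
⟨E⟩ = Σ Eᵢ gᵢe^(−Eᵢ/kT) / Z = (0·2.00000 + 0.673·0.0294942) / 2.02949 = 0.009781 eV.

0.009781 eV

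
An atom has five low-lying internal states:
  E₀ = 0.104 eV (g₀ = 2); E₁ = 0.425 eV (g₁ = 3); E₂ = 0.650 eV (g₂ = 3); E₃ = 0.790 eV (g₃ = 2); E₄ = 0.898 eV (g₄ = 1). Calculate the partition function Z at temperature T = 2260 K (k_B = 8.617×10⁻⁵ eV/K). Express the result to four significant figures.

Z = 1.662

k_BT = 8.617×10⁻⁵ × 2260 K = 0.194744 eV.
Eᵢ/kT = 0.534034, 2.18235, 3.33772, 4.05661, 4.61118.
Z = Σ gᵢe^(−Eᵢ/kT) = 2·e^(−0.534034) + 3·e^(−2.18235) + 3·e^(−3.33772) + 2·e^(−4.05661) + 1·e^(−4.61118) = 1.17247 + 0.338329 + 0.106554 + 0.0346152 + 0.00994008 = 1.66191.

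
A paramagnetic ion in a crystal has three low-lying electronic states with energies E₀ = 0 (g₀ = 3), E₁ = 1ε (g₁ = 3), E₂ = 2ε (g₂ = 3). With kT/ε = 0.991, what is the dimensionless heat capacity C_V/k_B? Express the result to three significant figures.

Eᵢ/kT = 0, 1.0091, 2.0182.
Z = Σ gᵢe^(−Eᵢ/kT) = 3·e^(−0) + 3·e^(−1.0091) + 3·e^(−2.0182) = 3.0000 + 1.0936 + 0.39868 = 4.4923.
⟨E⟩ = 0.42093 ε, ⟨E²⟩ = 0.59843 ε².
C_V/k_B = (⟨E²⟩ − ⟨E⟩²)/(kT)² = (0.59843 − 0.17718)/0.98208 = 0.429.

0.429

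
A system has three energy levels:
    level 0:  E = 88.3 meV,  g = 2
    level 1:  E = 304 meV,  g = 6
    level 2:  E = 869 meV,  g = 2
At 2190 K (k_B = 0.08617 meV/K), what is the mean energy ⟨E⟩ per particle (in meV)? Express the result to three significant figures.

k_BT = 0.08617 × 2190 K = 188.71 meV.
Eᵢ/kT = 0.46791, 1.6109, 4.6049.
Z = Σ gᵢe^(−Eᵢ/kT) = 2·e^(−0.46791) + 6·e^(−1.6109) + 2·e^(−4.6049) = 1.2526 + 1.1982 + 0.020005 = 2.4708.
⟨E⟩ = Σ Eᵢ gᵢe^(−Eᵢ/kT) / Z = (88.3·1.2526 + 304·1.1982 + 869·0.020005) / 2.4708 = 199 meV.

199 meV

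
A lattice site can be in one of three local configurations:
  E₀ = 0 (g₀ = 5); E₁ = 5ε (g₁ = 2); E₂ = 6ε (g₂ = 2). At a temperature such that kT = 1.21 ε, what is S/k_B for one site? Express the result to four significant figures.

1.659

Eᵢ/kT = 0, 4.13223, 4.95868.
Z = Σ gᵢe^(−Eᵢ/kT) = 5·e^(−0) + 2·e^(−4.13223) + 2·e^(−4.95868) = 5.00000 + 0.0320941 + 0.0140444 = 5.04614.
⟨E⟩ = Σ EᵢPᵢ = 0.0484998 ε.
S/k_B = ln Z + ⟨E⟩/kT = ln(5.04614) + 0.0484998/1.21 = 1.61862 + 0.0400825 = 1.659.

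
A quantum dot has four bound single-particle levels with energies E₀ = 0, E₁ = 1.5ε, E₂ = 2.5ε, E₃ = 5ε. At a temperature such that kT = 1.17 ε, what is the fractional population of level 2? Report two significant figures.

Eᵢ/kT = 0, 1.282, 2.137, 4.274.
Z = Σ e^(−Eᵢ/kT) = e^(−0) + e^(−1.282) + e^(−2.137) + e^(−4.274) = 1.000 + 0.2775 + 0.1180 + 0.01393 = 1.409.
P₂ = e^(−E₂/kT) / Z = 0.1180/1.409 = 0.084.

0.084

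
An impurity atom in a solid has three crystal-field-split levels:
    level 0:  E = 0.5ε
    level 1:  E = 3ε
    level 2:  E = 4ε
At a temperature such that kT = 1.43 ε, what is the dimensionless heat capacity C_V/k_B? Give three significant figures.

0.666

Eᵢ/kT = 0.34965, 2.0979, 2.7972.
Z = Σ e^(−Eᵢ/kT) = e^(−0.34965) + e^(−2.0979) + e^(−2.7972) = 0.70493 + 0.12271 + 0.060981 = 0.88862.
⟨E⟩ = 1.0854 ε, ⟨E²⟩ = 2.5391 ε².
C_V/k_B = (⟨E²⟩ − ⟨E⟩²)/(kT)² = (2.5391 − 1.1781)/2.0449 = 0.666.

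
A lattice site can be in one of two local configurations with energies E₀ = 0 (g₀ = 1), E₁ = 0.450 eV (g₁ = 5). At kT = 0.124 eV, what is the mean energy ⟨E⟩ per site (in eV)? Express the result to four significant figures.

Eᵢ/kT = 0, 3.62903.
Z = Σ gᵢe^(−Eᵢ/kT) = 1·e^(−0) + 5·e^(−3.62903) = 1.00000 + 0.132710 = 1.13271.
⟨E⟩ = Σ Eᵢ gᵢe^(−Eᵢ/kT) / Z = (0·1.00000 + 0.450·0.132710) / 1.13271 = 0.05272 eV.

0.05272 eV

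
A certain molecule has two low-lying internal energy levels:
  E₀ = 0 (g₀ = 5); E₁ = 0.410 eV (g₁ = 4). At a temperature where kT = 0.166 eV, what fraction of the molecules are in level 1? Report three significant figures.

0.0634

Eᵢ/kT = 0, 2.4699.
Z = Σ gᵢe^(−Eᵢ/kT) = 5·e^(−0) + 4·e^(−2.4699) = 5.0000 + 0.33837 = 5.3384.
P₁ = g₁ e^(−E₁/kT) / Z = 0.33837/5.3384 = 0.0634.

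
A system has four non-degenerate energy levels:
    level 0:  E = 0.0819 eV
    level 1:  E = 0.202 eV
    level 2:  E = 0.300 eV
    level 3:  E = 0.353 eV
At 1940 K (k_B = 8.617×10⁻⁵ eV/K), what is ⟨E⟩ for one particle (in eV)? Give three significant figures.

0.169 eV

k_BT = 8.617×10⁻⁵ × 1940 K = 0.16717 eV.
Eᵢ/kT = 0.48992, 1.2084, 1.7946, 2.1116.
Z = Σ e^(−Eᵢ/kT) = e^(−0.48992) + e^(−1.2084) + e^(−1.7946) + e^(−2.1116) = 0.61268 + 0.29867 + 0.16619 + 0.12104 = 1.1986.
⟨E⟩ = Σ Eᵢ e^(−Eᵢ/kT) / Z = (0.0819·0.61268 + 0.202·0.29867 + 0.300·0.16619 + 0.353·0.12104) / 1.1986 = 0.169 eV.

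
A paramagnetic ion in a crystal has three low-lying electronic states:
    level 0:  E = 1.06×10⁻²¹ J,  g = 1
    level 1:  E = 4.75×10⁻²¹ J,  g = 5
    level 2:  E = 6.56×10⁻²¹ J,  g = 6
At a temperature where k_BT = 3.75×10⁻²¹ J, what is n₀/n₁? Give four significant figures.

0.5350

n₀/n₁ = (g₀/g₁) exp[−(E₀−E₁)/kT] = (1/5) × exp(−(-3.69 ×10⁻²¹ J)/(3.75 ×10⁻²¹ J)) = (1/5) × exp(0.984000) = 0.5350.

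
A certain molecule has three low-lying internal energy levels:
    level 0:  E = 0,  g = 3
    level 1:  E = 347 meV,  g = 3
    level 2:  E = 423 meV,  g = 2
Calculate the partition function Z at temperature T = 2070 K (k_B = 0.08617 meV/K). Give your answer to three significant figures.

k_BT = 0.08617 × 2070 K = 178.37 meV.
Eᵢ/kT = 0, 1.9454, 2.3715.
Z = Σ gᵢe^(−Eᵢ/kT) = 3·e^(−0) + 3·e^(−1.9454) + 2·e^(−2.3715) = 3.0000 + 0.42879 + 0.18668 = 3.6155.

Z = 3.62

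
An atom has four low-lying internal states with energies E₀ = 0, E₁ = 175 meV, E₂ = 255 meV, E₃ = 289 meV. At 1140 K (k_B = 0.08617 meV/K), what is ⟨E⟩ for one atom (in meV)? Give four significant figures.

k_BT = 0.08617 × 1140 K = 98.2338 meV.
Eᵢ/kT = 0, 1.78146, 2.59585, 2.94196.
Z = Σ e^(−Eᵢ/kT) = e^(−0) + e^(−1.78146) + e^(−2.59585) + e^(−2.94196) = 1.00000 + 0.168392 + 0.0745825 + 0.0527622 = 1.29574.
⟨E⟩ = Σ Eᵢ e^(−Eᵢ/kT) / Z = (0·1.00000 + 175·0.168392 + 255·0.0745825 + 289·0.0527622) / 1.29574 = 49.19 meV.

49.19 meV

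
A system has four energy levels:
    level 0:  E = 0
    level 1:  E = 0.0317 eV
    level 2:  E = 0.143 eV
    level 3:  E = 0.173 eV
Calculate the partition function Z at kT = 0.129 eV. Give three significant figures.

Eᵢ/kT = 0, 0.24574, 1.1085, 1.3411.
Z = Σ e^(−Eᵢ/kT) = e^(−0) + e^(−0.24574) + e^(−1.1085) + e^(−1.3411) = 1.0000 + 0.78213 + 0.33005 + 0.26156 = 2.3737.

Z = 2.37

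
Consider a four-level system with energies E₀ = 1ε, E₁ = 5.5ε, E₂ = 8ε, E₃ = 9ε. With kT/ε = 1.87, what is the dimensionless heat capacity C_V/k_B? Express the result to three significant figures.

0.877

Eᵢ/kT = 0.53476, 2.9412, 4.2781, 4.8128.
Z = Σ e^(−Eᵢ/kT) = e^(−0.53476) + e^(−2.9412) + e^(−4.2781) + e^(−4.8128) = 0.58581 + 0.052802 + 0.013869 + 0.0081251 = 0.66061.
⟨E⟩ = 1.6050 ε, ⟨E²⟩ = 5.6445 ε².
C_V/k_B = (⟨E²⟩ − ⟨E⟩²)/(kT)² = (5.6445 − 2.5760)/3.4969 = 0.877.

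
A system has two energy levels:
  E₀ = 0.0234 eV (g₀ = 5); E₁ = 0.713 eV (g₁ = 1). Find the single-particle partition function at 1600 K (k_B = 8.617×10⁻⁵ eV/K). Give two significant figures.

k_BT = 8.617×10⁻⁵ × 1600 K = 0.1379 eV.
Eᵢ/kT = 0.1697, 5.170.
Z = Σ gᵢe^(−Eᵢ/kT) = 5·e^(−0.1697) + 1·e^(−5.170) = 4.220 + 0.005685 = 4.226.

Z = 4.2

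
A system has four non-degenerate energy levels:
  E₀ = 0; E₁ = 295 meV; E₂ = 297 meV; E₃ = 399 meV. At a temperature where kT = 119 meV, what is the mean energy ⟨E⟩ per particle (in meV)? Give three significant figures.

Eᵢ/kT = 0, 2.4790, 2.4958, 3.3529.
Z = Σ e^(−Eᵢ/kT) = e^(−0) + e^(−2.4790) + e^(−2.4958) + e^(−3.3529) = 1.0000 + 0.083827 + 0.082430 + 0.034983 = 1.2012.
⟨E⟩ = Σ Eᵢ e^(−Eᵢ/kT) / Z = (0·1.0000 + 295·0.083827 + 297·0.082430 + 399·0.034983) / 1.2012 = 52.6 meV.

52.6 meV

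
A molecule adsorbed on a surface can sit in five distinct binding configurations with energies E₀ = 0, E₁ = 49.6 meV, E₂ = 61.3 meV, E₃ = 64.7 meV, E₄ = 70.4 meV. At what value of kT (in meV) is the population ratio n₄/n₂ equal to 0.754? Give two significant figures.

n₄/n₂ = exp[−(E₄−E₂)/kT] = 0.754.
⇒ (E₄−E₂)/kT = ln(1/0.754) = ln(1.326) = 0.2822.
kT = 9.1 meV / 0.2822 = 32 meV.

32 meV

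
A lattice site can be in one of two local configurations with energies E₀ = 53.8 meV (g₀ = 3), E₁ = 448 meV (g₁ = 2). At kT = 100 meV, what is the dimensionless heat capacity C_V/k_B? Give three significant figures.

Eᵢ/kT = 0.53800, 4.4800.
Z = Σ gᵢe^(−Eᵢ/kT) = 3·e^(−0.53800) + 2·e^(−4.4800) = 1.7517 + 0.022667 = 1.7744.
⟨E⟩ = 58.835 meV, ⟨E²⟩ = 5421.3 meV².
C_V/k_B = (⟨E²⟩ − ⟨E⟩²)/(kT)² = (5421.3 − 3461.6)/10000 = 0.196.

0.196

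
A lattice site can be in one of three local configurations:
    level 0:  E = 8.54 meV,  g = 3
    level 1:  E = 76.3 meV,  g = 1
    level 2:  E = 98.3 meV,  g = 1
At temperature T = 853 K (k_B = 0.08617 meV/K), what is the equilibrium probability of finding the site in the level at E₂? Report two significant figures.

k_BT = 0.08617 × 853 K = 73.50 meV.
Eᵢ/kT = 0.1162, 1.038, 1.337.
Z = Σ gᵢe^(−Eᵢ/kT) = 3·e^(−0.1162) + 1·e^(−1.038) + 1·e^(−1.337) = 2.671 + 0.3542 + 0.2626 = 3.288.
P₂ = g₂ e^(−E₂/kT) / Z = 0.2626/3.288 = 0.080.

0.080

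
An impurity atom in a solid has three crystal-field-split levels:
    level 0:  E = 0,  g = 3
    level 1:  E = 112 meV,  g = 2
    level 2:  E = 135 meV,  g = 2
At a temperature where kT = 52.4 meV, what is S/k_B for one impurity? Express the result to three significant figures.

1.48

Eᵢ/kT = 0, 2.1374, 2.5763.
Z = Σ gᵢe^(−Eᵢ/kT) = 3·e^(−0) + 2·e^(−2.1374) + 2·e^(−2.5763) = 3.0000 + 0.23592 + 0.15211 = 3.3880.
⟨E⟩ = Σ EᵢPᵢ = 13.860 meV.
S/k_B = ln Z + ⟨E⟩/kT = ln(3.3880) + 13.860/52.4 = 1.2202 + 0.26450 = 1.48.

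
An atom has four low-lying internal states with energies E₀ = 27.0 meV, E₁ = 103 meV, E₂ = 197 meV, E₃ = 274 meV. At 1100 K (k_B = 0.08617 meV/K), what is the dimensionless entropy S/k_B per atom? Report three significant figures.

k_BT = 0.08617 × 1100 K = 94.787 meV.
Eᵢ/kT = 0.28485, 1.0866, 2.0783, 2.8907.
Z = Σ e^(−Eᵢ/kT) = e^(−0.28485) + e^(−1.0866) + e^(−2.0783) + e^(−2.8907) = 0.75213 + 0.33736 + 0.12514 + 0.055537 = 1.2702.
⟨E⟩ = Σ EᵢPᵢ = 74.733 meV.
S/k_B = ln Z + ⟨E⟩/kT = ln(1.2702) + 74.733/94.787 = 0.23917 + 0.78843 = 1.03.

1.03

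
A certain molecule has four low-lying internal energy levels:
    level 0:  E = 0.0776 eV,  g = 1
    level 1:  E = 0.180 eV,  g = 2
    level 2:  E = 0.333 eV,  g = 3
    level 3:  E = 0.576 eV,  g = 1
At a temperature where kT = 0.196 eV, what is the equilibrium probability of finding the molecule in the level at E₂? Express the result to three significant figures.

0.265

Eᵢ/kT = 0.39592, 0.91837, 1.6990, 2.9388.
Z = Σ gᵢe^(−Eᵢ/kT) = 1·e^(−0.39592) + 2·e^(−0.91837) + 3·e^(−1.6990) + 1·e^(−2.9388) = 0.67306 + 0.79834 + 0.54860 + 0.052929 = 2.0729.
P₂ = g₂ e^(−E₂/kT) / Z = 0.54860/2.0729 = 0.265.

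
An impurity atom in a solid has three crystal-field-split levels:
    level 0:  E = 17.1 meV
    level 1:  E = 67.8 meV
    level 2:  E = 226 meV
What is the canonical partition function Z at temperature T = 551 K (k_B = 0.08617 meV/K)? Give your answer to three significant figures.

Z = 0.946

k_BT = 0.08617 × 551 K = 47.480 meV.
Eᵢ/kT = 0.36015, 1.4280, 4.7599.
Z = Σ e^(−Eᵢ/kT) = e^(−0.36015) + e^(−1.4280) + e^(−4.7599) = 0.69757 + 0.23979 + 0.0085665 = 0.94593.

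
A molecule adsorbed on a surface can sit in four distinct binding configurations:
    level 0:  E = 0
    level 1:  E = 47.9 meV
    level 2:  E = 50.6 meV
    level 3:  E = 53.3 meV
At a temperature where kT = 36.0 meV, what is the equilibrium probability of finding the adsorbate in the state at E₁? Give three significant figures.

Eᵢ/kT = 0, 1.3306, 1.4056, 1.4806.
Z = Σ e^(−Eᵢ/kT) = e^(−0) + e^(−1.3306) + e^(−1.4056) + e^(−1.4806) = 1.0000 + 0.26432 + 0.24522 + 0.22750 = 1.7370.
P₁ = e^(−E₁/kT) / Z = 0.26432/1.7370 = 0.152.

0.152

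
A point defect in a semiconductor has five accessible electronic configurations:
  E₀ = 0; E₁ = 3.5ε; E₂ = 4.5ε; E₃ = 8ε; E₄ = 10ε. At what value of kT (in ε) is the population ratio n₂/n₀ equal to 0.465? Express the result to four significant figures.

n₂/n₀ = exp[−(E₂−E₀)/kT] = 0.465.
⇒ (E₂−E₀)/kT = ln(1/0.465) = ln(2.15054) = 0.765719.
kT = 4.5ε / 0.765719 = 5.877 ε.

5.877 ε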